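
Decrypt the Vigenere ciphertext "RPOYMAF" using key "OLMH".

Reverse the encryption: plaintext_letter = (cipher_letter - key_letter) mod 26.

Step 1: Extend key: OLMHOLM
Step 2: Decrypt each letter (c - k) mod 26:
  R(17) - O(14) = (17-14) mod 26 = 3 = D
  P(15) - L(11) = (15-11) mod 26 = 4 = E
  O(14) - M(12) = (14-12) mod 26 = 2 = C
  Y(24) - H(7) = (24-7) mod 26 = 17 = R
  M(12) - O(14) = (12-14) mod 26 = 24 = Y
  A(0) - L(11) = (0-11) mod 26 = 15 = P
  F(5) - M(12) = (5-12) mod 26 = 19 = T
Plaintext: DECRYPT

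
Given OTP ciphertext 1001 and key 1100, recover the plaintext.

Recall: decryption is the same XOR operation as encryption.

Step 1: XOR ciphertext with key:
  Ciphertext: 1001
  Key:        1100
  XOR:        0101
Step 2: Plaintext = 0101 = 5 in decimal.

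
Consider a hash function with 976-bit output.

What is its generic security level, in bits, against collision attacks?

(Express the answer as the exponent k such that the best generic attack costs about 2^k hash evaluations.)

Step 1: The hash has a 976-bit output.
Step 2: Collision resistance means it should be infeasible to find any x != y with h(x) = h(y).
By the birthday bound, a generic collision search succeeds after about sqrt(2^976) = 2^(976/2) = 2^488 evaluations.
Step 3: Security level = 488 bits.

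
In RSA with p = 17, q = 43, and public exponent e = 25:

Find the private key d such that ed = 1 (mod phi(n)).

Step 1: n = 17 * 43 = 731.
Step 2: phi(n) = 16 * 42 = 672.
Step 3: Find d such that 25 * d = 1 (mod 672).
Step 4: d = 25^(-1) mod 672 = 457.
Verification: 25 * 457 = 11425 = 17 * 672 + 1.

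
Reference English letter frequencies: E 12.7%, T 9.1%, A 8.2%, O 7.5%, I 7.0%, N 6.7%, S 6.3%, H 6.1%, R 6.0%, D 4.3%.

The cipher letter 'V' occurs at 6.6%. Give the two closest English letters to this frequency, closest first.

Step 1: Observed frequency of 'V' is 6.6%.
Step 2: Compute distances to each reference frequency and sort:
  N (6.7%): difference = 0.1% <-- BEST
  S (6.3%): difference = 0.3% <-- RUNNER-UP
  I (7.0%): difference = 0.4%
  H (6.1%): difference = 0.5%
  R (6.0%): difference = 0.6%
Step 3: Most likely is 'N' (6.7%, diff 0.1%); second most likely is 'S' (6.3%, diff 0.3%).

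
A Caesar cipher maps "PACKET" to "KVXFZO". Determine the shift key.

Step 1: Compare first letters: P (position 15) -> K (position 10).
Step 2: Shift = (10 - 15) mod 26 = 21.
The shift value is 21.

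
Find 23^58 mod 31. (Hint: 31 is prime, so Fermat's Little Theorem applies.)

Step 1: Since 31 is prime, by Fermat's Little Theorem: 23^30 = 1 (mod 31).
Step 2: Reduce exponent: 58 mod 30 = 28.
Step 3: So 23^58 = 23^28 (mod 31).
Step 4: 23^28 mod 31 = 16.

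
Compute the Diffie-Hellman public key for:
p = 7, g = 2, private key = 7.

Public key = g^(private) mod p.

Step 1: A = g^a mod p = 2^7 mod 7.
  2^1 mod 7 = 2
  2^2 mod 7 = (2 * 2) mod 7 = 4
  2^3 mod 7 = (4 * 2) mod 7 = 1
  2^4 mod 7 = (1 * 2) mod 7 = 2
  2^5 mod 7 = (2 * 2) mod 7 = 4
  2^6 mod 7 = (4 * 2) mod 7 = 1
  2^7 mod 7 = (1 * 2) mod 7 = 2
Result: A = 2.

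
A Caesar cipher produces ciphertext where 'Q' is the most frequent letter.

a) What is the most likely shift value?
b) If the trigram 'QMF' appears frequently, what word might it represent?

Step 1: In English, 'E' is the most frequent letter (12.7%).
Step 2: The most frequent ciphertext letter is 'Q' (position 16).
Step 3: Shift = (16 - 4) mod 26 = 12.
Step 4: Decrypt 'QMF' by shifting back 12:
  Q -> E
  M -> A
  F -> T
Step 5: 'QMF' decrypts to 'EAT'.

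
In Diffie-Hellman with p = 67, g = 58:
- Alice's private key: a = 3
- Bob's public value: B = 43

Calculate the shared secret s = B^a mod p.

Step 1: s = B^a mod p = 43^3 mod 67.
  43^1 mod 67 = 43
  43^2 mod 67 = (43 * 43) mod 67 = 40
  43^3 mod 67 = (40 * 43) mod 67 = 45
Result: shared secret = 45.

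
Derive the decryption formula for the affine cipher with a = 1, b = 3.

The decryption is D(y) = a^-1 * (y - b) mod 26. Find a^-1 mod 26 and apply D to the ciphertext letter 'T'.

Step 1: Find a^-1, the modular inverse of 1 mod 26.
Step 2: We need 1 * a^-1 = 1 (mod 26).
Step 3: 1 * 1 = 1 = 0 * 26 + 1, so a^-1 = 1.
Step 4: D(y) = 1(y - 3) mod 26.
Step 5: Apply to 'T' (y = 19): D(19) = 1 * (19 - 3) mod 26 = 1 * 16 mod 26 = 16 -> 'Q'.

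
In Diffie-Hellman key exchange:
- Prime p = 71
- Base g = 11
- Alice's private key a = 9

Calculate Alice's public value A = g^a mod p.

Step 1: A = g^a mod p = 11^9 mod 71.
  11^1 mod 71 = 11
  11^2 mod 71 = (11 * 11) mod 71 = 50
  11^3 mod 71 = (50 * 11) mod 71 = 53
  11^4 mod 71 = (53 * 11) mod 71 = 15
  11^5 mod 71 = (15 * 11) mod 71 = 23
  11^6 mod 71 = (23 * 11) mod 71 = 40
  11^7 mod 71 = (40 * 11) mod 71 = 14
  11^8 mod 71 = (14 * 11) mod 71 = 12
  11^9 mod 71 = (12 * 11) mod 71 = 61
Result: A = 61.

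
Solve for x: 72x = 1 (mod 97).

Step 1: We need x such that 72 * x = 1 (mod 97).
Step 2: Using the extended Euclidean algorithm or trial:
  72 * 31 = 2232 = 23 * 97 + 1.
Step 3: Since 2232 mod 97 = 1, the inverse is x = 31.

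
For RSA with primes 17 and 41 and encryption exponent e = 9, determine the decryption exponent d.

Step 1: n = 17 * 41 = 697.
Step 2: phi(n) = 16 * 40 = 640.
Step 3: Find d such that 9 * d = 1 (mod 640).
Step 4: d = 9^(-1) mod 640 = 569.
Verification: 9 * 569 = 5121 = 8 * 640 + 1.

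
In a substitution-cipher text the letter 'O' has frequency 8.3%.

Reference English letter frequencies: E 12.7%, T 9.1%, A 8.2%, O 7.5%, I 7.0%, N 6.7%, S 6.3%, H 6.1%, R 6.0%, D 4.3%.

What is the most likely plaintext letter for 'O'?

Step 1: The observed frequency is 8.3%.
Step 2: Compare with English frequencies:
  E: 12.7% (difference: 4.4%)
  T: 9.1% (difference: 0.8%)
  A: 8.2% (difference: 0.1%) <-- closest
  O: 7.5% (difference: 0.8%)
  I: 7.0% (difference: 1.3%)
  N: 6.7% (difference: 1.6%)
  S: 6.3% (difference: 2.0%)
  H: 6.1% (difference: 2.2%)
  R: 6.0% (difference: 2.3%)
  D: 4.3% (difference: 4.0%)
Step 3: 'O' most likely represents 'A' (frequency 8.2%).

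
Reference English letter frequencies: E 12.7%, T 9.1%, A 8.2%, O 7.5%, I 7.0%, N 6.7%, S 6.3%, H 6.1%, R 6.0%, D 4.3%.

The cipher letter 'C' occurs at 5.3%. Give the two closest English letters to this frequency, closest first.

Step 1: Observed frequency of 'C' is 5.3%.
Step 2: Compute distances to each reference frequency and sort:
  R (6.0%): difference = 0.7% <-- BEST
  H (6.1%): difference = 0.8% <-- RUNNER-UP
  S (6.3%): difference = 1.0%
  D (4.3%): difference = 1.0%
  N (6.7%): difference = 1.4%
Step 3: Most likely is 'R' (6.0%, diff 0.7%); second most likely is 'H' (6.1%, diff 0.8%).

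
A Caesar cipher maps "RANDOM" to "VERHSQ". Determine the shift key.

Step 1: Compare first letters: R (position 17) -> V (position 21).
Step 2: Shift = (21 - 17) mod 26 = 4.
The shift value is 4.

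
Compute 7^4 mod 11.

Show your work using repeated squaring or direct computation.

Step 1: Compute 7^4 mod 11 step by step, reducing modulo 11 at each step.
  7^1 mod 11 = 7
  7^2 mod 11 = (7 * 7) mod 11 = 5
  7^3 mod 11 = (5 * 7) mod 11 = 2
  7^4 mod 11 = (2 * 7) mod 11 = 3
Step 2: Result = 3.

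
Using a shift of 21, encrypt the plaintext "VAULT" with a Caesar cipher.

Step 1: For each letter, shift forward by 21 positions (mod 26).
  V (position 21) -> position (21+21) mod 26 = 16 -> Q
  A (position 0) -> position (0+21) mod 26 = 21 -> V
  U (position 20) -> position (20+21) mod 26 = 15 -> P
  L (position 11) -> position (11+21) mod 26 = 6 -> G
  T (position 19) -> position (19+21) mod 26 = 14 -> O
Result: QVPGO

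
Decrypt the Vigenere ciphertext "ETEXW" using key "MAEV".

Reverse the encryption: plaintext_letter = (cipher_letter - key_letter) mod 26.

Step 1: Extend key: MAEVM
Step 2: Decrypt each letter (c - k) mod 26:
  E(4) - M(12) = (4-12) mod 26 = 18 = S
  T(19) - A(0) = (19-0) mod 26 = 19 = T
  E(4) - E(4) = (4-4) mod 26 = 0 = A
  X(23) - V(21) = (23-21) mod 26 = 2 = C
  W(22) - M(12) = (22-12) mod 26 = 10 = K
Plaintext: STACK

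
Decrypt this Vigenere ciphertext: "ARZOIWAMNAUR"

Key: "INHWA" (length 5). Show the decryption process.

Step 1: Key 'INHWA' has length 5. Extended key: INHWAINHWAIN
Step 2: Decrypt each position:
  A(0) - I(8) = 18 = S
  R(17) - N(13) = 4 = E
  Z(25) - H(7) = 18 = S
  O(14) - W(22) = 18 = S
  I(8) - A(0) = 8 = I
  W(22) - I(8) = 14 = O
  A(0) - N(13) = 13 = N
  M(12) - H(7) = 5 = F
  N(13) - W(22) = 17 = R
  A(0) - A(0) = 0 = A
  U(20) - I(8) = 12 = M
  R(17) - N(13) = 4 = E
Plaintext: SESSIONFRAME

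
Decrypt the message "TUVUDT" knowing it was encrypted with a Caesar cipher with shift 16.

Step 1: Reverse the shift by subtracting 16 from each letter position.
  T (position 19) -> position (19-16) mod 26 = 3 -> D
  U (position 20) -> position (20-16) mod 26 = 4 -> E
  V (position 21) -> position (21-16) mod 26 = 5 -> F
  U (position 20) -> position (20-16) mod 26 = 4 -> E
  D (position 3) -> position (3-16) mod 26 = 13 -> N
  T (position 19) -> position (19-16) mod 26 = 3 -> D
Decrypted message: DEFEND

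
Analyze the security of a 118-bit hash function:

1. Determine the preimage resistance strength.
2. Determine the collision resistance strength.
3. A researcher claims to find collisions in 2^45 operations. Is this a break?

Step 1: Preimage resistance requires brute-force of 2^118 operations.
Step 2: Collision resistance (birthday bound) = 2^(118/2) = 2^59.
Step 3: The claimed attack costs 2^45 operations.
Step 4: Since 2^45 < 2^59, the claimed attack beats the generic birthday bound, so collision resistance is broken.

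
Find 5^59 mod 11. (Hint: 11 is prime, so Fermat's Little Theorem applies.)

Step 1: Since 11 is prime, by Fermat's Little Theorem: 5^10 = 1 (mod 11).
Step 2: Reduce exponent: 59 mod 10 = 9.
Step 3: So 5^59 = 5^9 (mod 11).
Step 4: 5^9 mod 11 = 9.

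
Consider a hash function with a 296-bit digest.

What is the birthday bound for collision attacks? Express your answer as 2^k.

Step 1: The birthday paradox gives collision probability ~50% after sqrt(2^n) = 2^(n/2) hashes.
Step 2: For 296-bit output: 2^(296/2) = 2^148.
Step 3: Approximately 2^148 hash computations needed.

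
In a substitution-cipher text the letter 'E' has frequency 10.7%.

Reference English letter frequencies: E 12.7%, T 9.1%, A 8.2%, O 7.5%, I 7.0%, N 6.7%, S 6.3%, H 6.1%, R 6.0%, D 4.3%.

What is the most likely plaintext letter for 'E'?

Step 1: The observed frequency is 10.7%.
Step 2: Compare with English frequencies:
  E: 12.7% (difference: 2.0%)
  T: 9.1% (difference: 1.6%) <-- closest
  A: 8.2% (difference: 2.5%)
  O: 7.5% (difference: 3.2%)
  I: 7.0% (difference: 3.7%)
  N: 6.7% (difference: 4.0%)
  S: 6.3% (difference: 4.4%)
  H: 6.1% (difference: 4.6%)
  R: 6.0% (difference: 4.7%)
  D: 4.3% (difference: 6.4%)
Step 3: 'E' most likely represents 'T' (frequency 9.1%).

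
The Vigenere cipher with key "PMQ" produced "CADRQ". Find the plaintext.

Step 1: Extend key: PMQPM
Step 2: Decrypt each letter (c - k) mod 26:
  C(2) - P(15) = (2-15) mod 26 = 13 = N
  A(0) - M(12) = (0-12) mod 26 = 14 = O
  D(3) - Q(16) = (3-16) mod 26 = 13 = N
  R(17) - P(15) = (17-15) mod 26 = 2 = C
  Q(16) - M(12) = (16-12) mod 26 = 4 = E
Plaintext: NONCE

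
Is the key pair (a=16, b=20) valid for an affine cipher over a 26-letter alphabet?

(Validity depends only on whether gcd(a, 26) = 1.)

Step 1: Compute gcd(16, 26).
Step 2: gcd(16, 26) = 2.
Since gcd = 2 != 1, 16 shares a common factor with 26, so it cannot be used.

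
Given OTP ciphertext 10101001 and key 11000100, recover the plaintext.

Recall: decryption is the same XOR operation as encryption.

Step 1: XOR ciphertext with key:
  Ciphertext: 10101001
  Key:        11000100
  XOR:        01101101
Step 2: Plaintext = 01101101 = 109 in decimal.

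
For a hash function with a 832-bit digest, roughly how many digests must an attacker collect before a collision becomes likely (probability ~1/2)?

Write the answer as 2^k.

Step 1: The birthday paradox gives collision probability ~50% after sqrt(2^n) = 2^(n/2) hashes.
Step 2: For 832-bit output: 2^(832/2) = 2^416.
Step 3: Approximately 2^416 hash computations needed.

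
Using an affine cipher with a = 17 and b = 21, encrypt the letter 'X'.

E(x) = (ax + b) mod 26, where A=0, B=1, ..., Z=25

Step 1: Convert 'X' to number: x = 23.
Step 2: E(23) = (17 * 23 + 21) mod 26 = 412 mod 26 = 22.
Step 3: Convert 22 back to letter: W.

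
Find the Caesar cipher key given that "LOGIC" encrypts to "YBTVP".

Step 1: Compare first letters: L (position 11) -> Y (position 24).
Step 2: Shift = (24 - 11) mod 26 = 13.
The shift value is 13.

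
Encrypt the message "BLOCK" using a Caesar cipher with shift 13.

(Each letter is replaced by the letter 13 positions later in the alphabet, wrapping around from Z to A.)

Step 1: For each letter, shift forward by 13 positions (mod 26).
  B (position 1) -> position (1+13) mod 26 = 14 -> O
  L (position 11) -> position (11+13) mod 26 = 24 -> Y
  O (position 14) -> position (14+13) mod 26 = 1 -> B
  C (position 2) -> position (2+13) mod 26 = 15 -> P
  K (position 10) -> position (10+13) mod 26 = 23 -> X
Result: OYBPX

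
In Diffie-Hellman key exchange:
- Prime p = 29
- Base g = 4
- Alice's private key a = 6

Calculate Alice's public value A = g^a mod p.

Step 1: A = g^a mod p = 4^6 mod 29.
  4^1 mod 29 = 4
  4^2 mod 29 = (4 * 4) mod 29 = 16
  4^3 mod 29 = (16 * 4) mod 29 = 6
  4^4 mod 29 = (6 * 4) mod 29 = 24
  4^5 mod 29 = (24 * 4) mod 29 = 9
  4^6 mod 29 = (9 * 4) mod 29 = 7
Result: A = 7.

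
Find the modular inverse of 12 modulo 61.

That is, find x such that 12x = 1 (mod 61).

Step 1: We need x such that 12 * x = 1 (mod 61).
Step 2: Using the extended Euclidean algorithm or trial:
  12 * 56 = 672 = 11 * 61 + 1.
Step 3: Since 672 mod 61 = 1, the inverse is x = 56.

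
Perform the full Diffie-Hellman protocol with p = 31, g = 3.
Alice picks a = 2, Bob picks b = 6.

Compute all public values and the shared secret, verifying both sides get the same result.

Step 1: A = g^a mod p = 3^2 mod 31 = 9.
Step 2: B = g^b mod p = 3^6 mod 31 = 16.
Step 3: Alice computes s = B^a mod p = 16^2 mod 31 = 8.
Step 4: Bob computes s = A^b mod p = 9^6 mod 31 = 8.
Both sides agree: shared secret = 8.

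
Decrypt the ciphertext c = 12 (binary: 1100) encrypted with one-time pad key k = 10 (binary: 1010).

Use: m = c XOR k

Step 1: XOR ciphertext with key:
  Ciphertext: 1100
  Key:        1010
  XOR:        0110
Step 2: Plaintext = 0110 = 6 in decimal.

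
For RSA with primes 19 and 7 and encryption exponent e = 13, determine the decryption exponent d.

Step 1: n = 19 * 7 = 133.
Step 2: phi(n) = 18 * 6 = 108.
Step 3: Find d such that 13 * d = 1 (mod 108).
Step 4: d = 13^(-1) mod 108 = 25.
Verification: 13 * 25 = 325 = 3 * 108 + 1.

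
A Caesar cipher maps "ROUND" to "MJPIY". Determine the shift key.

Step 1: Compare first letters: R (position 17) -> M (position 12).
Step 2: Shift = (12 - 17) mod 26 = 21.
The shift value is 21.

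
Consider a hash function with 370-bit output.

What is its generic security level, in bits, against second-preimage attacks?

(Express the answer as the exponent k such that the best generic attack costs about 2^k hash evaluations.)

Step 1: The hash has a 370-bit output.
Step 2: Second-preimage resistance means: given a specific input x, it should be infeasible to find a different y with h(y) = h(x).
With a 370-bit output, a generic search for a second preimage costs about 2^370 evaluations (each trial matches the fixed target with probability 2^-370).
Step 3: Security level = 370 bits.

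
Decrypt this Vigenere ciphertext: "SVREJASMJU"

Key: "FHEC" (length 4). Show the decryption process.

Step 1: Key 'FHEC' has length 4. Extended key: FHECFHECFH
Step 2: Decrypt each position:
  S(18) - F(5) = 13 = N
  V(21) - H(7) = 14 = O
  R(17) - E(4) = 13 = N
  E(4) - C(2) = 2 = C
  J(9) - F(5) = 4 = E
  A(0) - H(7) = 19 = T
  S(18) - E(4) = 14 = O
  M(12) - C(2) = 10 = K
  J(9) - F(5) = 4 = E
  U(20) - H(7) = 13 = N
Plaintext: NONCETOKEN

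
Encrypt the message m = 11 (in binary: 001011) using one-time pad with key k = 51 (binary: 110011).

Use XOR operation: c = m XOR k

Step 1: Write out the XOR operation bit by bit:
  Message: 001011
  Key:     110011
  XOR:     111000
Step 2: Convert to decimal: 111000 = 56.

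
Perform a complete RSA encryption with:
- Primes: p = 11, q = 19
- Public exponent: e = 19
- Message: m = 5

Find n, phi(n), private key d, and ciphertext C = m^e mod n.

Step 1: n = 11 * 19 = 209.
Step 2: phi(n) = (11-1)(19-1) = 10 * 18 = 180.
Step 3: Find d = 19^(-1) mod 180 = 19.
  Verify: 19 * 19 = 361 = 1 (mod 180).
Step 4: C = 5^19 mod 209 = 119.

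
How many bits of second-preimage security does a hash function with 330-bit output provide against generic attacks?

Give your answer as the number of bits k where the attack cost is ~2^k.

Step 1: The hash has a 330-bit output.
Step 2: Second-preimage resistance means: given a specific input x, it should be infeasible to find a different y with h(y) = h(x).
With a 330-bit output, a generic search for a second preimage costs about 2^330 evaluations (each trial matches the fixed target with probability 2^-330).
Step 3: Security level = 330 bits.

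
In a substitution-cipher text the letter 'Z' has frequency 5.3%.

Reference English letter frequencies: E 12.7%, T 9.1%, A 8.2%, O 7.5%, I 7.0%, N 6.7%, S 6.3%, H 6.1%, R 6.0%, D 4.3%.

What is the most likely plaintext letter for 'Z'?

Step 1: The observed frequency is 5.3%.
Step 2: Compare with English frequencies:
  E: 12.7% (difference: 7.4%)
  T: 9.1% (difference: 3.8%)
  A: 8.2% (difference: 2.9%)
  O: 7.5% (difference: 2.2%)
  I: 7.0% (difference: 1.7%)
  N: 6.7% (difference: 1.4%)
  S: 6.3% (difference: 1.0%)
  H: 6.1% (difference: 0.8%)
  R: 6.0% (difference: 0.7%) <-- closest
  D: 4.3% (difference: 1.0%)
Step 3: 'Z' most likely represents 'R' (frequency 6.0%).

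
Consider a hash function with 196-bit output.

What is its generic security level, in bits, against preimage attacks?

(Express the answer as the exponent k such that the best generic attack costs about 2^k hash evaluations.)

Step 1: The hash has a 196-bit output.
Step 2: Preimage resistance means: given a digest h(x), it should be infeasible to find any input that hashes to it.
With a 196-bit output there are 2^196 possible digests, so a generic brute-force preimage search costs about 2^196 evaluations.
Step 3: Security level = 196 bits.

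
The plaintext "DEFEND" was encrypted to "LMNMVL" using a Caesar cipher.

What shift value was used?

Step 1: Compare first letters: D (position 3) -> L (position 11).
Step 2: Shift = (11 - 3) mod 26 = 8.
The shift value is 8.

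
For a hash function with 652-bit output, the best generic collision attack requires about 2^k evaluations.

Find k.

Step 1: The hash has a 652-bit output.
Step 2: Collision resistance means it should be infeasible to find any x != y with h(x) = h(y).
By the birthday bound, a generic collision search succeeds after about sqrt(2^652) = 2^(652/2) = 2^326 evaluations.
Step 3: Security level = 326 bits.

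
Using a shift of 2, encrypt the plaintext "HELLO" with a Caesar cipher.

Step 1: For each letter, shift forward by 2 positions (mod 26).
  H (position 7) -> position (7+2) mod 26 = 9 -> J
  E (position 4) -> position (4+2) mod 26 = 6 -> G
  L (position 11) -> position (11+2) mod 26 = 13 -> N
  L (position 11) -> position (11+2) mod 26 = 13 -> N
  O (position 14) -> position (14+2) mod 26 = 16 -> Q
Result: JGNNQ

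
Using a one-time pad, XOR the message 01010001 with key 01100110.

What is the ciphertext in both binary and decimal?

Step 1: Write out the XOR operation bit by bit:
  Message: 01010001
  Key:     01100110
  XOR:     00110111
Step 2: Convert to decimal: 00110111 = 55.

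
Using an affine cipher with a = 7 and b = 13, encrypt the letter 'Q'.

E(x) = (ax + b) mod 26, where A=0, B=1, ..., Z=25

Step 1: Convert 'Q' to number: x = 16.
Step 2: E(16) = (7 * 16 + 13) mod 26 = 125 mod 26 = 21.
Step 3: Convert 21 back to letter: V.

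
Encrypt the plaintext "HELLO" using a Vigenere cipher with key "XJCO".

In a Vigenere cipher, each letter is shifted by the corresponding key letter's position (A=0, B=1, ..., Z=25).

Step 1: Repeat key to match plaintext length:
  Plaintext: HELLO
  Key:       XJCOX
Step 2: Encrypt each letter:
  H(7) + X(23) = (7+23) mod 26 = 4 = E
  E(4) + J(9) = (4+9) mod 26 = 13 = N
  L(11) + C(2) = (11+2) mod 26 = 13 = N
  L(11) + O(14) = (11+14) mod 26 = 25 = Z
  O(14) + X(23) = (14+23) mod 26 = 11 = L
Ciphertext: ENNZL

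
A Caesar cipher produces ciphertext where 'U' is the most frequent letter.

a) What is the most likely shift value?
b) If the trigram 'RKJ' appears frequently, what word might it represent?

Step 1: In English, 'E' is the most frequent letter (12.7%).
Step 2: The most frequent ciphertext letter is 'U' (position 20).
Step 3: Shift = (20 - 4) mod 26 = 16.
Step 4: Decrypt 'RKJ' by shifting back 16:
  R -> B
  K -> U
  J -> T
Step 5: 'RKJ' decrypts to 'BUT'.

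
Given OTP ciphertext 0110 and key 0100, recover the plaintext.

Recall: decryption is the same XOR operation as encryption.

Step 1: XOR ciphertext with key:
  Ciphertext: 0110
  Key:        0100
  XOR:        0010
Step 2: Plaintext = 0010 = 2 in decimal.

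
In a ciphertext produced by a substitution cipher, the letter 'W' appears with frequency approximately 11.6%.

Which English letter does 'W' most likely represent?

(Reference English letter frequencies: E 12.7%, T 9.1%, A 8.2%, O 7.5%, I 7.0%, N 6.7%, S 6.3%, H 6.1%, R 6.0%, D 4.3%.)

Step 1: The observed frequency is 11.6%.
Step 2: Compare with English frequencies:
  E: 12.7% (difference: 1.1%) <-- closest
  T: 9.1% (difference: 2.5%)
  A: 8.2% (difference: 3.4%)
  O: 7.5% (difference: 4.1%)
  I: 7.0% (difference: 4.6%)
  N: 6.7% (difference: 4.9%)
  S: 6.3% (difference: 5.3%)
  H: 6.1% (difference: 5.5%)
  R: 6.0% (difference: 5.6%)
  D: 4.3% (difference: 7.3%)
Step 3: 'W' most likely represents 'E' (frequency 12.7%).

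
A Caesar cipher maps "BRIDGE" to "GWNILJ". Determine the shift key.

Step 1: Compare first letters: B (position 1) -> G (position 6).
Step 2: Shift = (6 - 1) mod 26 = 5.
The shift value is 5.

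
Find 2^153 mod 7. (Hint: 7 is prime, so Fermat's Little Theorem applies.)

Step 1: Since 7 is prime, by Fermat's Little Theorem: 2^6 = 1 (mod 7).
Step 2: Reduce exponent: 153 mod 6 = 3.
Step 3: So 2^153 = 2^3 (mod 7).
Step 4: 2^3 mod 7 = 1.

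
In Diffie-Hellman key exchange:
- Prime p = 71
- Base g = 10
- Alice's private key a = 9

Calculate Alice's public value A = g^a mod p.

Step 1: A = g^a mod p = 10^9 mod 71.
  10^1 mod 71 = 10
  10^2 mod 71 = (10 * 10) mod 71 = 29
  10^3 mod 71 = (29 * 10) mod 71 = 6
  10^4 mod 71 = (6 * 10) mod 71 = 60
  10^5 mod 71 = (60 * 10) mod 71 = 32
  10^6 mod 71 = (32 * 10) mod 71 = 36
  10^7 mod 71 = (36 * 10) mod 71 = 5
  10^8 mod 71 = (5 * 10) mod 71 = 50
  10^9 mod 71 = (50 * 10) mod 71 = 3
Result: A = 3.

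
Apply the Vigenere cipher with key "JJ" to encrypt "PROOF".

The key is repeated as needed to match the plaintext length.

Step 1: Repeat key to match plaintext length:
  Plaintext: PROOF
  Key:       JJJJJ
Step 2: Encrypt each letter:
  P(15) + J(9) = (15+9) mod 26 = 24 = Y
  R(17) + J(9) = (17+9) mod 26 = 0 = A
  O(14) + J(9) = (14+9) mod 26 = 23 = X
  O(14) + J(9) = (14+9) mod 26 = 23 = X
  F(5) + J(9) = (5+9) mod 26 = 14 = O
Ciphertext: YAXXO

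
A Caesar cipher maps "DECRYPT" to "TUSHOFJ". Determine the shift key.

Step 1: Compare first letters: D (position 3) -> T (position 19).
Step 2: Shift = (19 - 3) mod 26 = 16.
The shift value is 16.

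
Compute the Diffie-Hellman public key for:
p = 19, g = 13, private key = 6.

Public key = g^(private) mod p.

Step 1: A = g^a mod p = 13^6 mod 19.
  13^1 mod 19 = 13
  13^2 mod 19 = (13 * 13) mod 19 = 17
  13^3 mod 19 = (17 * 13) mod 19 = 12
  13^4 mod 19 = (12 * 13) mod 19 = 4
  13^5 mod 19 = (4 * 13) mod 19 = 14
  13^6 mod 19 = (14 * 13) mod 19 = 11
Result: A = 11.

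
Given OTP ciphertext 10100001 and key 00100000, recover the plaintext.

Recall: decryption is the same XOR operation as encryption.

Step 1: XOR ciphertext with key:
  Ciphertext: 10100001
  Key:        00100000
  XOR:        10000001
Step 2: Plaintext = 10000001 = 129 in decimal.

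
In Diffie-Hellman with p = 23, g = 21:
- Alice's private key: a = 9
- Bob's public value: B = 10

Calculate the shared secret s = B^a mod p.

Step 1: s = B^a mod p = 10^9 mod 23.
  10^1 mod 23 = 10
  10^2 mod 23 = (10 * 10) mod 23 = 8
  10^3 mod 23 = (8 * 10) mod 23 = 11
  10^4 mod 23 = (11 * 10) mod 23 = 18
  10^5 mod 23 = (18 * 10) mod 23 = 19
  10^6 mod 23 = (19 * 10) mod 23 = 6
  10^7 mod 23 = (6 * 10) mod 23 = 14
  10^8 mod 23 = (14 * 10) mod 23 = 2
  10^9 mod 23 = (2 * 10) mod 23 = 20
Result: shared secret = 20.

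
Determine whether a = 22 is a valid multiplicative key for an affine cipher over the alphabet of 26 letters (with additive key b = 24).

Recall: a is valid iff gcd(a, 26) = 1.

Step 1: Compute gcd(22, 26).
Step 2: gcd(22, 26) = 2.
Since gcd = 2 != 1, 22 shares a common factor with 26, so it cannot be used.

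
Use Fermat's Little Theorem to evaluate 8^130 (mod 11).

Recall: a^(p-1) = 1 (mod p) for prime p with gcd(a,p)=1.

Step 1: Since 11 is prime, by Fermat's Little Theorem: 8^10 = 1 (mod 11).
Step 2: Reduce exponent: 130 mod 10 = 0.
Step 3: So 8^130 = 8^0 (mod 11).
Step 4: 8^0 mod 11 = 1.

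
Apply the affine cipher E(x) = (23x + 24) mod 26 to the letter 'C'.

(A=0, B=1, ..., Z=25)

Step 1: Convert 'C' to number: x = 2.
Step 2: E(2) = (23 * 2 + 24) mod 26 = 70 mod 26 = 18.
Step 3: Convert 18 back to letter: S.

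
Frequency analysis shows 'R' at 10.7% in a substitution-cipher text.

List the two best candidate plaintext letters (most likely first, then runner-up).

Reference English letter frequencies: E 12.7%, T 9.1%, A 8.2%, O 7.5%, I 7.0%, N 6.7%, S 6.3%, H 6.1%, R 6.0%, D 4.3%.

Step 1: Observed frequency of 'R' is 10.7%.
Step 2: Compute distances to each reference frequency and sort:
  T (9.1%): difference = 1.6% <-- BEST
  E (12.7%): difference = 2.0% <-- RUNNER-UP
  A (8.2%): difference = 2.5%
  O (7.5%): difference = 3.2%
  I (7.0%): difference = 3.7%
Step 3: Most likely is 'T' (9.1%, diff 1.6%); second most likely is 'E' (12.7%, diff 2.0%).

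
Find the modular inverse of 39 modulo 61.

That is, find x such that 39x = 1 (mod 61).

Step 1: We need x such that 39 * x = 1 (mod 61).
Step 2: Using the extended Euclidean algorithm or trial:
  39 * 36 = 1404 = 23 * 61 + 1.
Step 3: Since 1404 mod 61 = 1, the inverse is x = 36.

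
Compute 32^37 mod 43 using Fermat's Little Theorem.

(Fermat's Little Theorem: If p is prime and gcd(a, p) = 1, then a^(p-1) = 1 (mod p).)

Step 1: Since 43 is prime, by Fermat's Little Theorem: 32^42 = 1 (mod 43).
Step 2: Reduce exponent: 37 mod 42 = 37.
Step 3: So 32^37 = 32^37 (mod 43).
Step 4: 32^37 mod 43 = 8.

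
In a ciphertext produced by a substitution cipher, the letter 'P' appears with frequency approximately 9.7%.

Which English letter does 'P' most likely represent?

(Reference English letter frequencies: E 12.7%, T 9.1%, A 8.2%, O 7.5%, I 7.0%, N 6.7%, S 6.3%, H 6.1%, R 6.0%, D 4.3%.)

Step 1: The observed frequency is 9.7%.
Step 2: Compare with English frequencies:
  E: 12.7% (difference: 3.0%)
  T: 9.1% (difference: 0.6%) <-- closest
  A: 8.2% (difference: 1.5%)
  O: 7.5% (difference: 2.2%)
  I: 7.0% (difference: 2.7%)
  N: 6.7% (difference: 3.0%)
  S: 6.3% (difference: 3.4%)
  H: 6.1% (difference: 3.6%)
  R: 6.0% (difference: 3.7%)
  D: 4.3% (difference: 5.4%)
Step 3: 'P' most likely represents 'T' (frequency 9.1%).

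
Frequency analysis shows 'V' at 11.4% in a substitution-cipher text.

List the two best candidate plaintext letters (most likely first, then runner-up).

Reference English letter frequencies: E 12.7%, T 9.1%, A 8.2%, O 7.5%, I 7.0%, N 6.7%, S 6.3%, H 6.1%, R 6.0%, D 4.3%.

Step 1: Observed frequency of 'V' is 11.4%.
Step 2: Compute distances to each reference frequency and sort:
  E (12.7%): difference = 1.3% <-- BEST
  T (9.1%): difference = 2.3% <-- RUNNER-UP
  A (8.2%): difference = 3.2%
  O (7.5%): difference = 3.9%
  I (7.0%): difference = 4.4%
Step 3: Most likely is 'E' (12.7%, diff 1.3%); second most likely is 'T' (9.1%, diff 2.3%).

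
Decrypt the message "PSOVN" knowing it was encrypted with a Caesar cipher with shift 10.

Step 1: Reverse the shift by subtracting 10 from each letter position.
  P (position 15) -> position (15-10) mod 26 = 5 -> F
  S (position 18) -> position (18-10) mod 26 = 8 -> I
  O (position 14) -> position (14-10) mod 26 = 4 -> E
  V (position 21) -> position (21-10) mod 26 = 11 -> L
  N (position 13) -> position (13-10) mod 26 = 3 -> D
Decrypted message: FIELD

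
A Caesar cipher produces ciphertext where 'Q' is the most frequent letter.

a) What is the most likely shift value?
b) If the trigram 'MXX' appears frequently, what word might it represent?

Step 1: In English, 'E' is the most frequent letter (12.7%).
Step 2: The most frequent ciphertext letter is 'Q' (position 16).
Step 3: Shift = (16 - 4) mod 26 = 12.
Step 4: Decrypt 'MXX' by shifting back 12:
  M -> A
  X -> L
  X -> L
Step 5: 'MXX' decrypts to 'ALL'.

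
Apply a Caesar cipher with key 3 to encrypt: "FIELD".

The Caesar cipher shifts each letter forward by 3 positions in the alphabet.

Step 1: For each letter, shift forward by 3 positions (mod 26).
  F (position 5) -> position (5+3) mod 26 = 8 -> I
  I (position 8) -> position (8+3) mod 26 = 11 -> L
  E (position 4) -> position (4+3) mod 26 = 7 -> H
  L (position 11) -> position (11+3) mod 26 = 14 -> O
  D (position 3) -> position (3+3) mod 26 = 6 -> G
Result: ILHOG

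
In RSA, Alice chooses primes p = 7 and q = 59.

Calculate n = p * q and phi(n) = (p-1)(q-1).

Step 1: n = p * q = 7 * 59 = 413.
Step 2: phi(n) = (p-1)(q-1) = 6 * 58 = 348.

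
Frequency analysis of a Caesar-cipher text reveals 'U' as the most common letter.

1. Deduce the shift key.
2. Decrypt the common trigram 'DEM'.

Step 1: In English, 'E' is the most frequent letter (12.7%).
Step 2: The most frequent ciphertext letter is 'U' (position 20).
Step 3: Shift = (20 - 4) mod 26 = 16.
Step 4: Decrypt 'DEM' by shifting back 16:
  D -> N
  E -> O
  M -> W
Step 5: 'DEM' decrypts to 'NOW'.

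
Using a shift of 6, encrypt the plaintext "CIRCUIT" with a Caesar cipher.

Step 1: For each letter, shift forward by 6 positions (mod 26).
  C (position 2) -> position (2+6) mod 26 = 8 -> I
  I (position 8) -> position (8+6) mod 26 = 14 -> O
  R (position 17) -> position (17+6) mod 26 = 23 -> X
  C (position 2) -> position (2+6) mod 26 = 8 -> I
  U (position 20) -> position (20+6) mod 26 = 0 -> A
  I (position 8) -> position (8+6) mod 26 = 14 -> O
  T (position 19) -> position (19+6) mod 26 = 25 -> Z
Result: IOXIAOZ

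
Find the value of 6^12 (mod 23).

Step 1: Compute 6^12 mod 23 step by step, reducing modulo 23 at each step.
  6^1 mod 23 = 6
  6^2 mod 23 = (6 * 6) mod 23 = 13
  6^3 mod 23 = (13 * 6) mod 23 = 9
  6^4 mod 23 = (9 * 6) mod 23 = 8
  6^5 mod 23 = (8 * 6) mod 23 = 2
  6^6 mod 23 = (2 * 6) mod 23 = 12
  6^7 mod 23 = (12 * 6) mod 23 = 3
  6^8 mod 23 = (3 * 6) mod 23 = 18
  6^9 mod 23 = (18 * 6) mod 23 = 16
  6^10 mod 23 = (16 * 6) mod 23 = 4
  6^11 mod 23 = (4 * 6) mod 23 = 1
  6^12 mod 23 = (1 * 6) mod 23 = 6
Step 2: Result = 6.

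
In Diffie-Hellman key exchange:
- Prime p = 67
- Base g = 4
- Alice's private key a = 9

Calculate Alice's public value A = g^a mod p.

Step 1: A = g^a mod p = 4^9 mod 67.
  4^1 mod 67 = 4
  4^2 mod 67 = (4 * 4) mod 67 = 16
  4^3 mod 67 = (16 * 4) mod 67 = 64
  4^4 mod 67 = (64 * 4) mod 67 = 55
  4^5 mod 67 = (55 * 4) mod 67 = 19
  4^6 mod 67 = (19 * 4) mod 67 = 9
  4^7 mod 67 = (9 * 4) mod 67 = 36
  4^8 mod 67 = (36 * 4) mod 67 = 10
  4^9 mod 67 = (10 * 4) mod 67 = 40
Result: A = 40.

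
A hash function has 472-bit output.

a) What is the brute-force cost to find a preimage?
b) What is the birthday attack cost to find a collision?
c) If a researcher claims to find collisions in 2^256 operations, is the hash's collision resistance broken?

Step 1: Preimage resistance requires brute-force of 2^472 operations.
Step 2: Collision resistance (birthday bound) = 2^(472/2) = 2^236.
Step 3: The claimed attack costs 2^256 operations.
Step 4: Since 2^256 >= 2^236, the claimed attack is no faster than the generic birthday attack, so this does not break collision resistance.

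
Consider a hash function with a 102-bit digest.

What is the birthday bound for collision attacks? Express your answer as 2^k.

Step 1: The birthday paradox gives collision probability ~50% after sqrt(2^n) = 2^(n/2) hashes.
Step 2: For 102-bit output: 2^(102/2) = 2^51.
Step 3: Approximately 2^51 hash computations needed.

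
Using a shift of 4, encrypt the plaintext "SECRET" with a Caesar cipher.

Step 1: For each letter, shift forward by 4 positions (mod 26).
  S (position 18) -> position (18+4) mod 26 = 22 -> W
  E (position 4) -> position (4+4) mod 26 = 8 -> I
  C (position 2) -> position (2+4) mod 26 = 6 -> G
  R (position 17) -> position (17+4) mod 26 = 21 -> V
  E (position 4) -> position (4+4) mod 26 = 8 -> I
  T (position 19) -> position (19+4) mod 26 = 23 -> X
Result: WIGVIX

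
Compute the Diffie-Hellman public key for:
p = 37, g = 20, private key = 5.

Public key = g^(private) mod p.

Step 1: A = g^a mod p = 20^5 mod 37.
  20^1 mod 37 = 20
  20^2 mod 37 = (20 * 20) mod 37 = 30
  20^3 mod 37 = (30 * 20) mod 37 = 8
  20^4 mod 37 = (8 * 20) mod 37 = 12
  20^5 mod 37 = (12 * 20) mod 37 = 18
Result: A = 18.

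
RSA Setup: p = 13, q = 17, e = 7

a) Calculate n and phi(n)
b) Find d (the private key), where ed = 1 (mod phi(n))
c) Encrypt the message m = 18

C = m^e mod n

Step 1: n = 13 * 17 = 221.
Step 2: phi(n) = (13-1)(17-1) = 12 * 16 = 192.
Step 3: Find d = 7^(-1) mod 192 = 55.
  Verify: 7 * 55 = 385 = 1 (mod 192).
Step 4: C = 18^7 mod 221 = 86.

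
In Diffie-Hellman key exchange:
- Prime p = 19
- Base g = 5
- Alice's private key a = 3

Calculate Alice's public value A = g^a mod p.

Step 1: A = g^a mod p = 5^3 mod 19.
  5^1 mod 19 = 5
  5^2 mod 19 = (5 * 5) mod 19 = 6
  5^3 mod 19 = (6 * 5) mod 19 = 11
Result: A = 11.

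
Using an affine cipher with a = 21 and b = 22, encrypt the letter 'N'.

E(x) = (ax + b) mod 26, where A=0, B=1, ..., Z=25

Step 1: Convert 'N' to number: x = 13.
Step 2: E(13) = (21 * 13 + 22) mod 26 = 295 mod 26 = 9.
Step 3: Convert 9 back to letter: J.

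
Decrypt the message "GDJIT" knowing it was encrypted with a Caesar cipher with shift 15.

Step 1: Reverse the shift by subtracting 15 from each letter position.
  G (position 6) -> position (6-15) mod 26 = 17 -> R
  D (position 3) -> position (3-15) mod 26 = 14 -> O
  J (position 9) -> position (9-15) mod 26 = 20 -> U
  I (position 8) -> position (8-15) mod 26 = 19 -> T
  T (position 19) -> position (19-15) mod 26 = 4 -> E
Decrypted message: ROUTE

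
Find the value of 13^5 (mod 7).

Step 1: Compute 13^5 mod 7 step by step, reducing modulo 7 at each step.
  13^1 mod 7 = 6
  13^2 mod 7 = (6 * 13) mod 7 = 1
  13^3 mod 7 = (1 * 13) mod 7 = 6
  13^4 mod 7 = (6 * 13) mod 7 = 1
  13^5 mod 7 = (1 * 13) mod 7 = 6
Step 2: Result = 6.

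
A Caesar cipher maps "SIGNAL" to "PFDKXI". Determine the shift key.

Step 1: Compare first letters: S (position 18) -> P (position 15).
Step 2: Shift = (15 - 18) mod 26 = 23.
The shift value is 23.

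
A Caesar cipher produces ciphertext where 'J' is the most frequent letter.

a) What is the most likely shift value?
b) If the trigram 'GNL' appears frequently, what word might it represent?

Step 1: In English, 'E' is the most frequent letter (12.7%).
Step 2: The most frequent ciphertext letter is 'J' (position 9).
Step 3: Shift = (9 - 4) mod 26 = 5.
Step 4: Decrypt 'GNL' by shifting back 5:
  G -> B
  N -> I
  L -> G
Step 5: 'GNL' decrypts to 'BIG'.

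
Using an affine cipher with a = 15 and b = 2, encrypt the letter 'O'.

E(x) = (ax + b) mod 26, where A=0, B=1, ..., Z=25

Step 1: Convert 'O' to number: x = 14.
Step 2: E(14) = (15 * 14 + 2) mod 26 = 212 mod 26 = 4.
Step 3: Convert 4 back to letter: E.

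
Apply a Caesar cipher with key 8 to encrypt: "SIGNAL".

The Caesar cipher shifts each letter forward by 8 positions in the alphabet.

Step 1: For each letter, shift forward by 8 positions (mod 26).
  S (position 18) -> position (18+8) mod 26 = 0 -> A
  I (position 8) -> position (8+8) mod 26 = 16 -> Q
  G (position 6) -> position (6+8) mod 26 = 14 -> O
  N (position 13) -> position (13+8) mod 26 = 21 -> V
  A (position 0) -> position (0+8) mod 26 = 8 -> I
  L (position 11) -> position (11+8) mod 26 = 19 -> T
Result: AQOVIT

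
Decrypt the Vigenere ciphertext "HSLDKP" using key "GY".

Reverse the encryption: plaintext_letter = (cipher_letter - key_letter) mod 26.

Step 1: Extend key: GYGYGY
Step 2: Decrypt each letter (c - k) mod 26:
  H(7) - G(6) = (7-6) mod 26 = 1 = B
  S(18) - Y(24) = (18-24) mod 26 = 20 = U
  L(11) - G(6) = (11-6) mod 26 = 5 = F
  D(3) - Y(24) = (3-24) mod 26 = 5 = F
  K(10) - G(6) = (10-6) mod 26 = 4 = E
  P(15) - Y(24) = (15-24) mod 26 = 17 = R
Plaintext: BUFFER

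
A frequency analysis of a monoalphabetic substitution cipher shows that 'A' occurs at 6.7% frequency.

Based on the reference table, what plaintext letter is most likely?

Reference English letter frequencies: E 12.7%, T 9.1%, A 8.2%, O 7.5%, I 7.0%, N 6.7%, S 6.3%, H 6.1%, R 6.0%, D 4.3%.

Step 1: The observed frequency is 6.7%.
Step 2: Compare with English frequencies:
  E: 12.7% (difference: 6.0%)
  T: 9.1% (difference: 2.4%)
  A: 8.2% (difference: 1.5%)
  O: 7.5% (difference: 0.8%)
  I: 7.0% (difference: 0.3%)
  N: 6.7% (difference: 0.0%) <-- closest
  S: 6.3% (difference: 0.4%)
  H: 6.1% (difference: 0.6%)
  R: 6.0% (difference: 0.7%)
  D: 4.3% (difference: 2.4%)
Step 3: 'A' most likely represents 'N' (frequency 6.7%).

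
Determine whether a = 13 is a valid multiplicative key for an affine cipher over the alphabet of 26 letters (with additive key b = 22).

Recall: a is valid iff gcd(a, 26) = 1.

Step 1: Compute gcd(13, 26).
Step 2: gcd(13, 26) = 13.
Since gcd = 13 != 1, 13 shares a common factor with 26, so it cannot be used.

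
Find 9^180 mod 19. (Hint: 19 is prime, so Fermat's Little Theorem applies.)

Step 1: Since 19 is prime, by Fermat's Little Theorem: 9^18 = 1 (mod 19).
Step 2: Reduce exponent: 180 mod 18 = 0.
Step 3: So 9^180 = 9^0 (mod 19).
Step 4: 9^0 mod 19 = 1.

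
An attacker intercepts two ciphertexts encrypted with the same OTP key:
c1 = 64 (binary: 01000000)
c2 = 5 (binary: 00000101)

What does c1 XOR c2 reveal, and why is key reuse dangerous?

Step 1: c1 XOR c2 = (m1 XOR k) XOR (m2 XOR k).
Step 2: By XOR associativity/commutativity: = m1 XOR m2 XOR k XOR k = m1 XOR m2.
Step 3: 01000000 XOR 00000101 = 01000101 = 69.
Step 4: The key cancels out! An attacker learns m1 XOR m2 = 69, revealing the relationship between plaintexts.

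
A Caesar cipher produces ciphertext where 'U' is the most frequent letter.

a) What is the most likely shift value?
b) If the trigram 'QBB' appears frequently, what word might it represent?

Step 1: In English, 'E' is the most frequent letter (12.7%).
Step 2: The most frequent ciphertext letter is 'U' (position 20).
Step 3: Shift = (20 - 4) mod 26 = 16.
Step 4: Decrypt 'QBB' by shifting back 16:
  Q -> A
  B -> L
  B -> L
Step 5: 'QBB' decrypts to 'ALL'.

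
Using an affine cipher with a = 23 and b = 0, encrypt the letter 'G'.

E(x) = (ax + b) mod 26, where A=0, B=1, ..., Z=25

Step 1: Convert 'G' to number: x = 6.
Step 2: E(6) = (23 * 6 + 0) mod 26 = 138 mod 26 = 8.
Step 3: Convert 8 back to letter: I.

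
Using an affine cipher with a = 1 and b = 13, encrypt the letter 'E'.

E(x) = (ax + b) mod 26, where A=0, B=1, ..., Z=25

Step 1: Convert 'E' to number: x = 4.
Step 2: E(4) = (1 * 4 + 13) mod 26 = 17 mod 26 = 17.
Step 3: Convert 17 back to letter: R.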